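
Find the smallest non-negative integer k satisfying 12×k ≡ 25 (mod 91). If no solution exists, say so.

gcd(12, 91) = 1, so a unique solution mod 91 exists.
12⁻¹ ≡ 38 (mod 91).
k ≡ 38×25 ≡ 40 (mod 91).

40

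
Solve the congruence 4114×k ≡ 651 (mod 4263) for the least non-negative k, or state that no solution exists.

gcd(4114, 4263) = 1, so a unique solution mod 4263 exists.
4114⁻¹ ≡ 3748 (mod 4263).
k ≡ 3748×651 ≡ 1512 (mod 4263).

1512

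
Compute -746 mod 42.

-746 = -18×42 + 10, so -746 ≡ 10 (mod 42).

10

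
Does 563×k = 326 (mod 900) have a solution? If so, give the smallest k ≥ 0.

202

gcd(563, 900) = 1, so a unique solution mod 900 exists.
563⁻¹ ≡ 227 (mod 900).
k ≡ 227×326 ≡ 202 (mod 900).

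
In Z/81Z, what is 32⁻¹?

Apply the Euclidean algorithm and back-substitute:
81 = 2×32 + 17
32 = 1×17 + 15
17 = 1×15 + 2
15 = 7×2 + 1
2 = 2×1 + 0
gcd(32, 81) = 1, so the inverse exists.
Bézout: 1 = −15×81 + 38×32.
So 32⁻¹ ≡ 38 (mod 81).

38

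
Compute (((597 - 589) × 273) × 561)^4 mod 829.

597 - 589 = 8
8 × 273 = 2184 ≡ 526 (mod 829)
526 × 561 = 295086 ≡ 791 (mod 829)
(791)^4 ≡ 201 (mod 829)

201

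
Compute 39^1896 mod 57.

Compute successive squares:
1896 in binary is 11101101000, i.e. 1896 = 1024 + 512 + 256 + 64 + 32 + 8.
39^1 ≡ 39 (mod 57)
39^2 ≡ 39^2 = 1521 ≡ 39 (mod 57)
39^4 ≡ 39^2 = 1521 ≡ 39 (mod 57)
39^8 ≡ 39^2 = 1521 ≡ 39 (mod 57)
39^16 ≡ 39^2 = 1521 ≡ 39 (mod 57)
39^32 ≡ 39^2 = 1521 ≡ 39 (mod 57)
39^64 ≡ 39^2 = 1521 ≡ 39 (mod 57)
39^128 ≡ 39^2 = 1521 ≡ 39 (mod 57)
39^256 ≡ 39^2 = 1521 ≡ 39 (mod 57)
39^512 ≡ 39^2 = 1521 ≡ 39 (mod 57)
39^1024 ≡ 39^2 = 1521 ≡ 39 (mod 57)
39^1896 = 39^1024 × 39^512 × 39^256 × 39^64 × 39^32 × 39^8 ≡ 39 × 39 × 39 × 39 × 39 × 39 (mod 57).
Accumulate the product:
39 × 39 = 1521 ≡ 39
39 × 39 = 1521 ≡ 39
39 × 39 = 1521 ≡ 39
39 × 39 = 1521 ≡ 39
39 × 39 = 1521 ≡ 39

39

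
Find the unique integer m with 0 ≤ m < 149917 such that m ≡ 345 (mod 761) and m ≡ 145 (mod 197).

761⁻¹ mod 197: 761*124 ≡ 1 (mod 197), so 761⁻¹ ≡ 124.
m = 345 + 761*((145 − 345)*124 mod 197) = 345 + 761*22 = 17087.

17087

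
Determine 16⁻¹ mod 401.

376

By the extended Euclidean algorithm:
401 = 25·16 + 1
16 = 16·1 + 0
gcd(16, 401) = 1, so the inverse exists.
Bézout: 1 = 1·401 − 25·16.
So 16⁻¹ ≡ −25 ≡ 376 (mod 401).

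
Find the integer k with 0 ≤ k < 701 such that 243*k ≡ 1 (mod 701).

701 = 2·243 + 215
243 = 1·215 + 28
215 = 7·28 + 19
28 = 1·19 + 9
19 = 2·9 + 1
9 = 9·1 + 0
gcd(243, 701) = 1, so the inverse exists.
Back-substitute for 1:
1 = 1·19 − 2·9
  = −2·28 + 3·19
  = 3·215 − 23·28
  = −23·243 + 26·215
  = 26·701 − 75·243
So 243⁻¹ ≡ −75 ≡ 626 (mod 701).

626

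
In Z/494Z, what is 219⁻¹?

97

494 = 2·219 + 56
219 = 3·56 + 51
56 = 1·51 + 5
51 = 10·5 + 1
5 = 5·1 + 0
gcd(219, 494) = 1, so the inverse exists.
Bézout: 1 = −43·494 + 97·219.
So 219⁻¹ ≡ 97 (mod 494).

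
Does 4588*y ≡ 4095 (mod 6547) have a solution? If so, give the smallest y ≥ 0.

gcd(4588, 6547) = 1, so a unique solution mod 6547 exists.
4588⁻¹ ≡ 3723 (mod 6547).
y ≡ 3723*4095 ≡ 4269 (mod 6547).

4269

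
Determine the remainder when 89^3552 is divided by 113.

16

Using repeated squaring:
3552 in binary is 110111100000, i.e. 3552 = 2048 + 1024 + 256 + 128 + 64 + 32.
89^1 ≡ 89 (mod 113)
89^2 ≡ 89^2 = 7921 ≡ 11 (mod 113)
89^4 ≡ 11^2 = 121 ≡ 8 (mod 113)
89^8 ≡ 8^2 = 64 (mod 113)
89^16 ≡ 64^2 = 4096 ≡ 28 (mod 113)
89^32 ≡ 28^2 = 784 ≡ 106 (mod 113)
89^64 ≡ 106^2 = 11236 ≡ 49 (mod 113)
89^128 ≡ 49^2 = 2401 ≡ 28 (mod 113)
89^256 ≡ 28^2 = 784 ≡ 106 (mod 113)
89^512 ≡ 106^2 = 11236 ≡ 49 (mod 113)
89^1024 ≡ 49^2 = 2401 ≡ 28 (mod 113)
89^2048 ≡ 28^2 = 784 ≡ 106 (mod 113)
89^3552 = 89^2048 * 89^1024 * 89^256 * 89^128 * 89^64 * 89^32 ≡ 106 * 28 * 106 * 28 * 49 * 106 (mod 113).
Accumulate the product:
106 * 28 = 2968 ≡ 30
30 * 106 = 3180 ≡ 16
16 * 28 = 448 ≡ 109
109 * 49 = 5341 ≡ 30
30 * 106 = 3180 ≡ 16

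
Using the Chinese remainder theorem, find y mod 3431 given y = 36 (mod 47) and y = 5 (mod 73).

224

47⁻¹ mod 73: 47×14 ≡ 1 (mod 73), so 47⁻¹ ≡ 14.
y = 36 + 47×((5 − 36)×14 mod 73) = 36 + 47×4 = 224.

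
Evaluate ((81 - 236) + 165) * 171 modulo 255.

81 - 236 = -155 ≡ 100 (mod 255)
100 + 165 = 265 ≡ 10 (mod 255)
10 * 171 = 1710 ≡ 180 (mod 255)

180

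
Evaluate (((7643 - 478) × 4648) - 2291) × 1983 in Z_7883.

5192

7643 - 478 = 7165
7165 × 4648 = 33302920 ≡ 5128 (mod 7883)
5128 - 2291 = 2837
2837 × 1983 = 5625771 ≡ 5192 (mod 7883)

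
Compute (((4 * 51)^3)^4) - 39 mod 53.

50

4 * 51 = 204 ≡ 45 (mod 53)
(45)^3 ≡ 18 (mod 53)
(18)^4 ≡ 36 (mod 53)
36 - 39 = -3 ≡ 50 (mod 53)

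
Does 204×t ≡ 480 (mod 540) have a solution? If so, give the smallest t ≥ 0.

gcd(204, 540) = 12, and 12 | 480, so solutions exist.
Divide through by 12: 17×t = 40 (mod 45).
17⁻¹ ≡ 8 (mod 45).
t ≡ 8×40 ≡ 5 (mod 45).
The smallest non-negative solution is t = 5.

5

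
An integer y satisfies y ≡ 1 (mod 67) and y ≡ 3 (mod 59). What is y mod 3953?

67⁻¹ mod 59: 67·37 ≡ 1 (mod 59), so 67⁻¹ ≡ 37.
y = 1 + 67·((3 − 1)·37 mod 59) = 1 + 67·15 = 1006.

1006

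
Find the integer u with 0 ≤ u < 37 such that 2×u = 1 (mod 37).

19

By the extended Euclidean algorithm:
37 = 18·2 + 1
2 = 2·1 + 0
gcd(2, 37) = 1, so the inverse exists.
Bézout: 1 = 1·37 − 18·2.
So 2⁻¹ ≡ −18 ≡ 19 (mod 37).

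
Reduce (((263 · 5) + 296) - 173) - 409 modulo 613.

263 · 5 = 1315 ≡ 89 (mod 613)
89 + 296 = 385
385 - 173 = 212
212 - 409 = -197 ≡ 416 (mod 613)

416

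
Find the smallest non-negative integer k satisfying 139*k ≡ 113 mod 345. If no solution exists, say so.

182

gcd(139, 345) = 1, so a unique solution mod 345 exists.
139⁻¹ ≡ 139 (mod 345).
k ≡ 139*113 ≡ 182 (mod 345).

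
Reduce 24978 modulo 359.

24978 = 69·359 + 207, so 24978 ≡ 207 (mod 359).

207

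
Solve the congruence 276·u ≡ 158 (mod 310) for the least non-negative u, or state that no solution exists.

gcd(276, 310) = 2, and 2 | 158, so solutions exist.
Divide through by 2: 138·u mod 155 = 79.
138⁻¹ ≡ 82 (mod 155).
u ≡ 82·79 ≡ 123 (mod 155).
The smallest non-negative solution is u = 123.

123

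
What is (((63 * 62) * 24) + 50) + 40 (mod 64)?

10

63 * 62 = 3906 ≡ 2 (mod 64)
2 * 24 = 48
48 + 50 = 98 ≡ 34 (mod 64)
34 + 40 = 74 ≡ 10 (mod 64)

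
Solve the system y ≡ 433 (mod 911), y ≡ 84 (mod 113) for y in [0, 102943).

911⁻¹ mod 113: 911×97 ≡ 1 (mod 113), so 911⁻¹ ≡ 97.
y = 433 + 911×((84 − 433)×97 mod 113) = 433 + 911×47 = 43250.

43250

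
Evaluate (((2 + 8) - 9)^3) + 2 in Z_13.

3

2 + 8 = 10
10 - 9 = 1
(1)^3 ≡ 1 (mod 13)
1 + 2 = 3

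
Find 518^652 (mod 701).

Compute successive squares:
652 in binary is 1010001100, i.e. 652 = 512 + 128 + 8 + 4.
518^1 ≡ 518 (mod 701)
518^2 ≡ 518^2 = 268324 ≡ 542 (mod 701)
518^4 ≡ 542^2 = 293764 ≡ 45 (mod 701)
518^8 ≡ 45^2 = 2025 ≡ 623 (mod 701)
518^16 ≡ 623^2 = 388129 ≡ 476 (mod 701)
518^32 ≡ 476^2 = 226576 ≡ 153 (mod 701)
518^64 ≡ 153^2 = 23409 ≡ 276 (mod 701)
518^128 ≡ 276^2 = 76176 ≡ 468 (mod 701)
518^256 ≡ 468^2 = 219024 ≡ 312 (mod 701)
518^512 ≡ 312^2 = 97344 ≡ 606 (mod 701)
518^652 = 518^512 × 518^128 × 518^8 × 518^4 ≡ 606 × 468 × 623 × 45 (mod 701).
Accumulate the product:
606 × 468 = 283608 ≡ 404
404 × 623 = 251692 ≡ 33
33 × 45 = 1485 ≡ 83

83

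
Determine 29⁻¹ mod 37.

Run the extended Euclidean algorithm:
37 = 1×29 + 8
29 = 3×8 + 5
8 = 1×5 + 3
5 = 1×3 + 2
3 = 1×2 + 1
2 = 2×1 + 0
gcd(29, 37) = 1, so the inverse exists.
Bézout: 1 = 11×37 − 14×29.
So 29⁻¹ ≡ −14 ≡ 23 (mod 37).

23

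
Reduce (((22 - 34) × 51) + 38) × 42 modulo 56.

22 - 34 = -12 ≡ 44 (mod 56)
44 × 51 = 2244 ≡ 4 (mod 56)
4 + 38 = 42
42 × 42 = 1764 ≡ 28 (mod 56)

28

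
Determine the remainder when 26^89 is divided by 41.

89 in binary is 1011001, i.e. 89 = 64 + 16 + 8 + 1.
26^1 ≡ 26 (mod 41)
26^2 ≡ 26^2 = 676 ≡ 20 (mod 41)
26^4 ≡ 20^2 = 400 ≡ 31 (mod 41)
26^8 ≡ 31^2 = 961 ≡ 18 (mod 41)
26^16 ≡ 18^2 = 324 ≡ 37 (mod 41)
26^32 ≡ 37^2 = 1369 ≡ 16 (mod 41)
26^64 ≡ 16^2 = 256 ≡ 10 (mod 41)
26^89 = 26^64 * 26^16 * 26^8 * 26^1 ≡ 10 * 37 * 18 * 26 (mod 41).
Accumulate the product:
10 * 37 = 370 ≡ 1
1 * 18 = 18
18 * 26 = 468 ≡ 17

17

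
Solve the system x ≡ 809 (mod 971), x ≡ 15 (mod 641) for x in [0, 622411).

345514

971⁻¹ mod 641: 971*270 ≡ 1 (mod 641), so 971⁻¹ ≡ 270.
x = 809 + 971*((15 − 809)*270 mod 641) = 809 + 971*355 = 345514.
Check: 345514 mod 971 = 809, 345514 mod 641 = 15. ✓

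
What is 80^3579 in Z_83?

8

Using repeated squaring:
3579 in binary is 110111111011, i.e. 3579 = 2048 + 1024 + 256 + 128 + 64 + 32 + 16 + 8 + 2 + 1.
80^1 ≡ 80 (mod 83)
80^2 ≡ 80^2 = 6400 ≡ 9 (mod 83)
80^4 ≡ 9^2 = 81 (mod 83)
80^8 ≡ 81^2 = 6561 ≡ 4 (mod 83)
80^16 ≡ 4^2 = 16 (mod 83)
80^32 ≡ 16^2 = 256 ≡ 7 (mod 83)
80^64 ≡ 7^2 = 49 (mod 83)
80^128 ≡ 49^2 = 2401 ≡ 77 (mod 83)
80^256 ≡ 77^2 = 5929 ≡ 36 (mod 83)
80^512 ≡ 36^2 = 1296 ≡ 51 (mod 83)
80^1024 ≡ 51^2 = 2601 ≡ 28 (mod 83)
80^2048 ≡ 28^2 = 784 ≡ 37 (mod 83)
80^3579 = 80^2048 * 80^1024 * 80^256 * 80^128 * 80^64 * 80^32 * 80^16 * 80^8 * 80^2 * 80^1 ≡ 37 * 28 * 36 * 77 * 49 * 7 * 16 * 4 * 9 * 80 (mod 83).
Accumulate the product:
37 * 28 = 1036 ≡ 40
40 * 36 = 1440 ≡ 29
29 * 77 = 2233 ≡ 75
75 * 49 = 3675 ≡ 23
23 * 7 = 161 ≡ 78
78 * 16 = 1248 ≡ 3
3 * 4 = 12
12 * 9 = 108 ≡ 25
25 * 80 = 2000 ≡ 8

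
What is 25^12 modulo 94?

Compute successive squares:
12 in binary is 1100, i.e. 12 = 8 + 4.
25^1 ≡ 25 (mod 94)
25^2 ≡ 25^2 = 625 ≡ 61 (mod 94)
25^4 ≡ 61^2 = 3721 ≡ 55 (mod 94)
25^8 ≡ 55^2 = 3025 ≡ 17 (mod 94)
25^12 = 25^8 · 25^4 ≡ 17 · 55 (mod 94).
17 · 55 = 935 ≡ 89 (mod 94).

89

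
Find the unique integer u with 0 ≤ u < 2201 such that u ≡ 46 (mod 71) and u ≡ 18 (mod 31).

71⁻¹ mod 31: 71·7 ≡ 1 (mod 31), so 71⁻¹ ≡ 7.
u = 46 + 71·((18 − 46)·7 mod 31) = 46 + 71·21 = 1537.

1537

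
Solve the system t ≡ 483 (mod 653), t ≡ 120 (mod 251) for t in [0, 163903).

653⁻¹ mod 251: 653·128 ≡ 1 (mod 251), so 653⁻¹ ≡ 128.
t = 483 + 653·((120 − 483)·128 mod 251) = 483 + 653·222 = 145449.
Check: 145449 mod 653 = 483, 145449 mod 251 = 120. ✓

145449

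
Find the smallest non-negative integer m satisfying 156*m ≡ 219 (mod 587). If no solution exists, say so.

gcd(156, 587) = 1, so a unique solution mod 587 exists.
156⁻¹ ≡ 365 (mod 587).
m ≡ 365*219 ≡ 103 (mod 587).

103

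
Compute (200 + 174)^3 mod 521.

200 + 174 = 374
(374)^3 ≡ 14 (mod 521)

14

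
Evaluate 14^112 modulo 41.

1

Using repeated squaring:
112 in binary is 1110000, i.e. 112 = 64 + 32 + 16.
14^1 ≡ 14 (mod 41)
14^2 ≡ 14^2 = 196 ≡ 32 (mod 41)
14^4 ≡ 32^2 = 1024 ≡ 40 (mod 41)
14^8 ≡ 40^2 = 1600 ≡ 1 (mod 41)
14^16 ≡ 1^2 = 1 (mod 41)
14^32 ≡ 1^2 = 1 (mod 41)
14^64 ≡ 1^2 = 1 (mod 41)
14^112 = 14^64 × 14^32 × 14^16 ≡ 1 × 1 × 1 (mod 41).
Accumulate the product:
1 × 1 = 1
1 × 1 = 1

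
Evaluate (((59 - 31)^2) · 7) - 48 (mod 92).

12

59 - 31 = 28
(28)^2 ≡ 48 (mod 92)
48 · 7 = 336 ≡ 60 (mod 92)
60 - 48 = 12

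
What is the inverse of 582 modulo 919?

Apply the Euclidean algorithm and back-substitute:
919 = 1·582 + 337
582 = 1·337 + 245
337 = 1·245 + 92
245 = 2·92 + 61
92 = 1·61 + 31
61 = 1·31 + 30
31 = 1·30 + 1
30 = 30·1 + 0
gcd(582, 919) = 1, so the inverse exists.
Bézout: 1 = 19·919 − 30·582.
So 582⁻¹ ≡ −30 ≡ 889 (mod 919).

889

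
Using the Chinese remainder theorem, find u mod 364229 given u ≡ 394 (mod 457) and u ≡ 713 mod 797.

93165

457⁻¹ mod 797: 457·218 ≡ 1 (mod 797), so 457⁻¹ ≡ 218.
u = 394 + 457·((713 − 394)·218 mod 797) = 394 + 457·203 = 93165.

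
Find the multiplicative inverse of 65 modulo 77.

77 = 1×65 + 12
65 = 5×12 + 5
12 = 2×5 + 2
5 = 2×2 + 1
2 = 2×1 + 0
gcd(65, 77) = 1, so the inverse exists.
Bézout: 1 = −27×77 + 32×65.
So 65⁻¹ ≡ 32 (mod 77).

32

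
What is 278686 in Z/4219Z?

232

278686 = 66·4219 + 232, so 278686 ≡ 232 (mod 4219).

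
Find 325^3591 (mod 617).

3591 in binary is 111000000111, i.e. 3591 = 2048 + 1024 + 512 + 4 + 2 + 1.
325^1 ≡ 325 (mod 617)
325^2 ≡ 325^2 = 105625 ≡ 118 (mod 617)
325^4 ≡ 118^2 = 13924 ≡ 350 (mod 617)
325^8 ≡ 350^2 = 122500 ≡ 334 (mod 617)
325^16 ≡ 334^2 = 111556 ≡ 496 (mod 617)
325^32 ≡ 496^2 = 246016 ≡ 450 (mod 617)
325^64 ≡ 450^2 = 202500 ≡ 124 (mod 617)
325^128 ≡ 124^2 = 15376 ≡ 568 (mod 617)
325^256 ≡ 568^2 = 322624 ≡ 550 (mod 617)
325^512 ≡ 550^2 = 302500 ≡ 170 (mod 617)
325^1024 ≡ 170^2 = 28900 ≡ 518 (mod 617)
325^2048 ≡ 518^2 = 268324 ≡ 546 (mod 617)
325^3591 = 325^2048 * 325^1024 * 325^512 * 325^4 * 325^2 * 325^1 ≡ 546 * 518 * 170 * 350 * 118 * 325 (mod 617).
Accumulate the product:
546 * 518 = 282828 ≡ 242
242 * 170 = 41140 ≡ 418
418 * 350 = 146300 ≡ 71
71 * 118 = 8378 ≡ 357
357 * 325 = 116025 ≡ 29

29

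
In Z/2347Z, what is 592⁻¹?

559

2347 = 3×592 + 571
592 = 1×571 + 21
571 = 27×21 + 4
21 = 5×4 + 1
4 = 4×1 + 0
gcd(592, 2347) = 1, so the inverse exists.
Bézout: 1 = −141×2347 + 559×592.
So 592⁻¹ ≡ 559 (mod 2347).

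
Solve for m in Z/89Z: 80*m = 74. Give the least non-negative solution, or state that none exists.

gcd(80, 89) = 1, so a unique solution mod 89 exists.
80⁻¹ ≡ 79 (mod 89).
m ≡ 79*74 ≡ 61 (mod 89).

61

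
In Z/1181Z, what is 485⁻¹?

1181 = 2*485 + 211
485 = 2*211 + 63
211 = 3*63 + 22
63 = 2*22 + 19
22 = 1*19 + 3
19 = 6*3 + 1
3 = 3*1 + 0
gcd(485, 1181) = 1, so the inverse exists.
Back-substitute for 1:
1 = 1*19 − 6*3
  = −6*22 + 7*19
  = 7*63 − 20*22
  = −20*211 + 67*63
  = 67*485 − 154*211
  = −154*1181 + 375*485
So 485⁻¹ ≡ 375 (mod 1181).

375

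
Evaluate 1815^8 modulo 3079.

1044

1815^1 ≡ 1815 (mod 3079)
1815^2 ≡ 1815^2 = 3294225 ≡ 2774 (mod 3079)
1815^4 ≡ 2774^2 = 7695076 ≡ 655 (mod 3079)
1815^8 ≡ 655^2 = 429025 ≡ 1044 (mod 3079)
So 1815^8 ≡ 1044 (mod 3079).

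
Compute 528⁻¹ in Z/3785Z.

3785 = 7*528 + 89
528 = 5*89 + 83
89 = 1*83 + 6
83 = 13*6 + 5
6 = 1*5 + 1
5 = 5*1 + 0
gcd(528, 3785) = 1, so the inverse exists.
Bézout: 1 = 89*3785 − 638*528.
So 528⁻¹ ≡ −638 ≡ 3147 (mod 3785).

3147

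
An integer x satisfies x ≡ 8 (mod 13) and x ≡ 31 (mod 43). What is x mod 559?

13⁻¹ mod 43: 13·10 ≡ 1 (mod 43), so 13⁻¹ ≡ 10.
x = 8 + 13·((31 − 8)·10 mod 43) = 8 + 13·15 = 203.

203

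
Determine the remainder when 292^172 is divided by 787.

259

Using repeated squaring:
172 in binary is 10101100, i.e. 172 = 128 + 32 + 8 + 4.
292^1 ≡ 292 (mod 787)
292^2 ≡ 292^2 = 85264 ≡ 268 (mod 787)
292^4 ≡ 268^2 = 71824 ≡ 207 (mod 787)
292^8 ≡ 207^2 = 42849 ≡ 351 (mod 787)
292^16 ≡ 351^2 = 123201 ≡ 429 (mod 787)
292^32 ≡ 429^2 = 184041 ≡ 670 (mod 787)
292^64 ≡ 670^2 = 448900 ≡ 310 (mod 787)
292^128 ≡ 310^2 = 96100 ≡ 86 (mod 787)
292^172 = 292^128 · 292^32 · 292^8 · 292^4 ≡ 86 · 670 · 351 · 207 (mod 787).
Accumulate the product:
86 · 670 = 57620 ≡ 169
169 · 351 = 59319 ≡ 294
294 · 207 = 60858 ≡ 259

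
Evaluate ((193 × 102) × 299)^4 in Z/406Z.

193 × 102 = 19686 ≡ 198 (mod 406)
198 × 299 = 59202 ≡ 332 (mod 406)
(332)^4 ≡ 228 (mod 406)

228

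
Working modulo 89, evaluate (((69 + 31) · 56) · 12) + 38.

43

69 + 31 = 100 ≡ 11 (mod 89)
11 · 56 = 616 ≡ 82 (mod 89)
82 · 12 = 984 ≡ 5 (mod 89)
5 + 38 = 43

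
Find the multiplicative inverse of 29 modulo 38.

By the extended Euclidean algorithm:
38 = 1*29 + 9
29 = 3*9 + 2
9 = 4*2 + 1
2 = 2*1 + 0
gcd(29, 38) = 1, so the inverse exists.
Back-substitute for 1:
1 = 1*9 − 4*2
  = −4*29 + 13*9
  = 13*38 − 17*29
So 29⁻¹ ≡ −17 ≡ 21 (mod 38).

21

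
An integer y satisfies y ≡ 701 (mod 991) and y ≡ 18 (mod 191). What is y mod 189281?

991⁻¹ mod 191: 991·69 ≡ 1 (mod 191), so 991⁻¹ ≡ 69.
y = 701 + 991·((18 − 701)·69 mod 191) = 701 + 991·50 = 50251.

50251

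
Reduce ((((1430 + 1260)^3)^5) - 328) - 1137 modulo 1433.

508

1430 + 1260 = 2690 ≡ 1257 (mod 1433)
(1257)^3 ≡ 789 (mod 1433)
(789)^5 ≡ 540 (mod 1433)
540 - 328 = 212
212 - 1137 = -925 ≡ 508 (mod 1433)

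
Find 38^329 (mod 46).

20

329 in binary is 101001001, i.e. 329 = 256 + 64 + 8 + 1.
38^1 ≡ 38 (mod 46)
38^2 ≡ 38^2 = 1444 ≡ 18 (mod 46)
38^4 ≡ 18^2 = 324 ≡ 2 (mod 46)
38^8 ≡ 2^2 = 4 (mod 46)
38^16 ≡ 4^2 = 16 (mod 46)
38^32 ≡ 16^2 = 256 ≡ 26 (mod 46)
38^64 ≡ 26^2 = 676 ≡ 32 (mod 46)
38^128 ≡ 32^2 = 1024 ≡ 12 (mod 46)
38^256 ≡ 12^2 = 144 ≡ 6 (mod 46)
38^329 = 38^256 · 38^64 · 38^8 · 38^1 ≡ 6 · 32 · 4 · 38 (mod 46).
Accumulate the product:
6 · 32 = 192 ≡ 8
8 · 4 = 32
32 · 38 = 1216 ≡ 20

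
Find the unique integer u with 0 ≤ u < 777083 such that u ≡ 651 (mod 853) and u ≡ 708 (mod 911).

549130

853⁻¹ mod 911: 853*267 ≡ 1 (mod 911), so 853⁻¹ ≡ 267.
u = 651 + 853*((708 − 651)*267 mod 911) = 651 + 853*643 = 549130.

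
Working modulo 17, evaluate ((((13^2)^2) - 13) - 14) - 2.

(13)^2 ≡ 16 (mod 17)
(16)^2 ≡ 1 (mod 17)
1 - 13 = -12 ≡ 5 (mod 17)
5 - 14 = -9 ≡ 8 (mod 17)
8 - 2 = 6

6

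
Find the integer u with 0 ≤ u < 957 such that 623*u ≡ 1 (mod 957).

Run the extended Euclidean algorithm:
957 = 1×623 + 334
623 = 1×334 + 289
334 = 1×289 + 45
289 = 6×45 + 19
45 = 2×19 + 7
19 = 2×7 + 5
7 = 1×5 + 2
5 = 2×2 + 1
2 = 2×1 + 0
gcd(623, 957) = 1, so the inverse exists.
Back-substitute for 1:
1 = 1×5 − 2×2
  = −2×7 + 3×5
  = 3×19 − 8×7
  = −8×45 + 19×19
  = 19×289 − 122×45
  = −122×334 + 141×289
  = 141×623 − 263×334
  = −263×957 + 404×623
So 623⁻¹ ≡ 404 (mod 957).

404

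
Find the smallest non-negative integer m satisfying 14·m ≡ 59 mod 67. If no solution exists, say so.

gcd(14, 67) = 1, so a unique solution mod 67 exists.
14⁻¹ ≡ 24 (mod 67).
m ≡ 24·59 ≡ 9 (mod 67).

9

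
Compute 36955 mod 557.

193

36955 = 66×557 + 193, so 36955 ≡ 193 (mod 557).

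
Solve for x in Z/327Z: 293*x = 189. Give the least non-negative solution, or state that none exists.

gcd(293, 327) = 1, so a unique solution mod 327 exists.
293⁻¹ ≡ 125 (mod 327).
x ≡ 125*189 ≡ 81 (mod 327).

81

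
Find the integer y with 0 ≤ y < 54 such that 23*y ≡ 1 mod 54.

54 = 2×23 + 8
23 = 2×8 + 7
8 = 1×7 + 1
7 = 7×1 + 0
gcd(23, 54) = 1, so the inverse exists.
Back-substitute for 1:
1 = 1×8 − 1×7
  = −1×23 + 3×8
  = 3×54 − 7×23
So 23⁻¹ ≡ −7 ≡ 47 (mod 54).

47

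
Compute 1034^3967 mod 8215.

7174

3967 in binary is 111101111111, i.e. 3967 = 2048 + 1024 + 512 + 256 + 64 + 32 + 16 + 8 + 4 + 2 + 1.
1034^1 ≡ 1034 (mod 8215)
1034^2 ≡ 1034^2 = 1069156 ≡ 1206 (mod 8215)
1034^4 ≡ 1206^2 = 1454436 ≡ 381 (mod 8215)
1034^8 ≡ 381^2 = 145161 ≡ 5506 (mod 8215)
1034^16 ≡ 5506^2 = 30316036 ≡ 2686 (mod 8215)
1034^32 ≡ 2686^2 = 7214596 ≡ 1826 (mod 8215)
1034^64 ≡ 1826^2 = 3334276 ≡ 7201 (mod 8215)
1034^128 ≡ 7201^2 = 51854401 ≡ 1321 (mod 8215)
1034^256 ≡ 1321^2 = 1745041 ≡ 3461 (mod 8215)
1034^512 ≡ 3461^2 = 11978521 ≡ 1051 (mod 8215)
1034^1024 ≡ 1051^2 = 1104601 ≡ 3791 (mod 8215)
1034^2048 ≡ 3791^2 = 14371681 ≡ 3646 (mod 8215)
1034^3967 = 1034^2048 * 1034^1024 * 1034^512 * 1034^256 * 1034^64 * 1034^32 * 1034^16 * 1034^8 * 1034^4 * 1034^2 * 1034^1 ≡ 3646 * 3791 * 1051 * 3461 * 7201 * 1826 * 2686 * 5506 * 381 * 1206 * 1034 (mod 8215).
Accumulate the product:
3646 * 3791 = 13821986 ≡ 4356
4356 * 1051 = 4578156 ≡ 2401
2401 * 3461 = 8309861 ≡ 4496
4496 * 7201 = 32375696 ≡ 381
381 * 1826 = 695706 ≡ 5646
5646 * 2686 = 15165156 ≡ 266
266 * 5506 = 1464596 ≡ 2326
2326 * 381 = 886206 ≡ 7201
7201 * 1206 = 8684406 ≡ 1151
1151 * 1034 = 1190134 ≡ 7174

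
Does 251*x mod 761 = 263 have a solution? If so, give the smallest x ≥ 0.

gcd(251, 761) = 1, so a unique solution mod 761 exists.
251⁻¹ ≡ 285 (mod 761).
x ≡ 285*263 ≡ 377 (mod 761).

377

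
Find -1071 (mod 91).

-1071 = -12×91 + 21, so -1071 ≡ 21 (mod 91).

21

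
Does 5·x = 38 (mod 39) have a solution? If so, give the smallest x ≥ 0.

gcd(5, 39) = 1, so a unique solution mod 39 exists.
5⁻¹ ≡ 8 (mod 39).
x ≡ 8·38 ≡ 31 (mod 39).

31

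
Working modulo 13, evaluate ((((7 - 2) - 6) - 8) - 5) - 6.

7 - 2 = 5
5 - 6 = -1 ≡ 12 (mod 13)
12 - 8 = 4
4 - 5 = -1 ≡ 12 (mod 13)
12 - 6 = 6

6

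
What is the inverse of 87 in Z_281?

Run the extended Euclidean algorithm:
281 = 3×87 + 20
87 = 4×20 + 7
20 = 2×7 + 6
7 = 1×6 + 1
6 = 6×1 + 0
gcd(87, 281) = 1, so the inverse exists.
Back-substitute for 1:
1 = 1×7 − 1×6
  = −1×20 + 3×7
  = 3×87 − 13×20
  = −13×281 + 42×87
So 87⁻¹ ≡ 42 (mod 281).

42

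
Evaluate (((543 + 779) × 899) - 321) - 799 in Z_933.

543 + 779 = 1322 ≡ 389 (mod 933)
389 × 899 = 349711 ≡ 769 (mod 933)
769 - 321 = 448
448 - 799 = -351 ≡ 582 (mod 933)

582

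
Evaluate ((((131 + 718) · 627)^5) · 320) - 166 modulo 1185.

539

131 + 718 = 849
849 · 627 = 532323 ≡ 258 (mod 1185)
(258)^5 ≡ 828 (mod 1185)
828 · 320 = 264960 ≡ 705 (mod 1185)
705 - 166 = 539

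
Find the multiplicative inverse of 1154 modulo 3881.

2223

Run the extended Euclidean algorithm:
3881 = 3*1154 + 419
1154 = 2*419 + 316
419 = 1*316 + 103
316 = 3*103 + 7
103 = 14*7 + 5
7 = 1*5 + 2
5 = 2*2 + 1
2 = 2*1 + 0
gcd(1154, 3881) = 1, so the inverse exists.
Back-substitute for 1:
1 = 1*5 − 2*2
  = −2*7 + 3*5
  = 3*103 − 44*7
  = −44*316 + 135*103
  = 135*419 − 179*316
  = −179*1154 + 493*419
  = 493*3881 − 1658*1154
So 1154⁻¹ ≡ −1658 ≡ 2223 (mod 3881).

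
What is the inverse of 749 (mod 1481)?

Apply the Euclidean algorithm and back-substitute:
1481 = 1×749 + 732
749 = 1×732 + 17
732 = 43×17 + 1
17 = 17×1 + 0
gcd(749, 1481) = 1, so the inverse exists.
Back-substitute for 1:
1 = 1×732 − 43×17
  = −43×749 + 44×732
  = 44×1481 − 87×749
So 749⁻¹ ≡ −87 ≡ 1394 (mod 1481).

1394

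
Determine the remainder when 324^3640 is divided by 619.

Using repeated squaring:
324^1 ≡ 324 (mod 619)
324^2 ≡ 324^2 = 104976 ≡ 365 (mod 619)
324^4 ≡ 365^2 = 133225 ≡ 140 (mod 619)
324^8 ≡ 140^2 = 19600 ≡ 411 (mod 619)
324^16 ≡ 411^2 = 168921 ≡ 553 (mod 619)
324^32 ≡ 553^2 = 305809 ≡ 23 (mod 619)
324^64 ≡ 23^2 = 529 (mod 619)
324^128 ≡ 529^2 = 279841 ≡ 53 (mod 619)
324^256 ≡ 53^2 = 2809 ≡ 333 (mod 619)
324^512 ≡ 333^2 = 110889 ≡ 88 (mod 619)
324^1024 ≡ 88^2 = 7744 ≡ 316 (mod 619)
324^2048 ≡ 316^2 = 99856 ≡ 197 (mod 619)
324^3640 = 324^2048 * 324^1024 * 324^512 * 324^32 * 324^16 * 324^8 ≡ 197 * 316 * 88 * 23 * 553 * 411 (mod 619).
Accumulate the product:
197 * 316 = 62252 ≡ 352
352 * 88 = 30976 ≡ 26
26 * 23 = 598
598 * 553 = 330694 ≡ 148
148 * 411 = 60828 ≡ 166

166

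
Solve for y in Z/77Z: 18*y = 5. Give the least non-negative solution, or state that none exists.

gcd(18, 77) = 1, so a unique solution mod 77 exists.
18⁻¹ ≡ 30 (mod 77).
y ≡ 30*5 ≡ 73 (mod 77).

73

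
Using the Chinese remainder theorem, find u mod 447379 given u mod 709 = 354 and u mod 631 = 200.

709⁻¹ mod 631: 709×89 ≡ 1 (mod 631), so 709⁻¹ ≡ 89.
u = 354 + 709×((200 − 354)×89 mod 631) = 354 + 709×176 = 125138.

125138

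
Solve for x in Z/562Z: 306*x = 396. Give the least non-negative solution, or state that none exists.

gcd(306, 562) = 2, and 2 | 396, so solutions exist.
Divide through by 2: 153*x ≡ 198 mod 281.
153⁻¹ ≡ 90 (mod 281).
x ≡ 90*198 ≡ 117 (mod 281).
The smallest non-negative solution is x = 117.

117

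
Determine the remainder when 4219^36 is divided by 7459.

6545

36 in binary is 100100, i.e. 36 = 32 + 4.
4219^1 ≡ 4219 (mod 7459)
4219^2 ≡ 4219^2 = 17799961 ≡ 2787 (mod 7459)
4219^4 ≡ 2787^2 = 7767369 ≡ 2550 (mod 7459)
4219^8 ≡ 2550^2 = 6502500 ≡ 5711 (mod 7459)
4219^16 ≡ 5711^2 = 32615521 ≡ 4773 (mod 7459)
4219^32 ≡ 4773^2 = 22781529 ≡ 1743 (mod 7459)
4219^36 = 4219^32 × 4219^4 ≡ 1743 × 2550 (mod 7459).
1743 × 2550 = 4444650 ≡ 6545 (mod 7459).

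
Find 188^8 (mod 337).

Using repeated squaring:
188^1 ≡ 188 (mod 337)
188^2 ≡ 188^2 = 35344 ≡ 296 (mod 337)
188^4 ≡ 296^2 = 87616 ≡ 333 (mod 337)
188^8 ≡ 333^2 = 110889 ≡ 16 (mod 337)
So 188^8 ≡ 16 (mod 337).

16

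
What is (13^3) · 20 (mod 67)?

(13)^3 ≡ 53 (mod 67)
53 · 20 = 1060 ≡ 55 (mod 67)

55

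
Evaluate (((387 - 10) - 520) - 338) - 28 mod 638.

387 - 10 = 377
377 - 520 = -143 ≡ 495 (mod 638)
495 - 338 = 157
157 - 28 = 129

129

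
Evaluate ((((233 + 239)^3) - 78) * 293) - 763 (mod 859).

233 + 239 = 472
(472)^3 ≡ 422 (mod 859)
422 - 78 = 344
344 * 293 = 100792 ≡ 289 (mod 859)
289 - 763 = -474 ≡ 385 (mod 859)

385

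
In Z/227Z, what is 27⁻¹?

185

By the extended Euclidean algorithm:
227 = 8*27 + 11
27 = 2*11 + 5
11 = 2*5 + 1
5 = 5*1 + 0
gcd(27, 227) = 1, so the inverse exists.
Bézout: 1 = 5*227 − 42*27.
So 27⁻¹ ≡ −42 ≡ 185 (mod 227).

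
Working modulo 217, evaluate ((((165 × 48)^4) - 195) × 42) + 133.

165 × 48 = 7920 ≡ 108 (mod 217)
(108)^4 ≡ 95 (mod 217)
95 - 195 = -100 ≡ 117 (mod 217)
117 × 42 = 4914 ≡ 140 (mod 217)
140 + 133 = 273 ≡ 56 (mod 217)

56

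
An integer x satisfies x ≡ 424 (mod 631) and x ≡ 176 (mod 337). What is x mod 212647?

88133

631⁻¹ mod 337: 631×47 ≡ 1 (mod 337), so 631⁻¹ ≡ 47.
x = 424 + 631×((176 − 424)×47 mod 337) = 424 + 631×139 = 88133.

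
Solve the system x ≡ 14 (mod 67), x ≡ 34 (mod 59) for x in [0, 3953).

2158

67⁻¹ mod 59: 67*37 ≡ 1 (mod 59), so 67⁻¹ ≡ 37.
x = 14 + 67*((34 − 14)*37 mod 59) = 14 + 67*32 = 2158.
Check: 2158 mod 67 = 14, 2158 mod 59 = 34. ✓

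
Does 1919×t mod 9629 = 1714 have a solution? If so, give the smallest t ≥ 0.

2580

gcd(1919, 9629) = 1, so a unique solution mod 9629 exists.
1919⁻¹ ≡ 7080 (mod 9629).
t ≡ 7080×1714 ≡ 2580 (mod 9629).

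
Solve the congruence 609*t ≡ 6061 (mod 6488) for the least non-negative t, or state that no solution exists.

6189

gcd(609, 6488) = 1, so a unique solution mod 6488 exists.
609⁻¹ ≡ 1353 (mod 6488).
t ≡ 1353*6061 ≡ 6189 (mod 6488).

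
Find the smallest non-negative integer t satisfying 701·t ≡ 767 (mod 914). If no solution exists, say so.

477

gcd(701, 914) = 1, so a unique solution mod 914 exists.
701⁻¹ ≡ 575 (mod 914).
t ≡ 575·767 ≡ 477 (mod 914).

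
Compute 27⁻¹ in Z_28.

Run the extended Euclidean algorithm:
28 = 1×27 + 1
27 = 27×1 + 0
gcd(27, 28) = 1, so the inverse exists.
Back-substitute for 1:
1 = 1×28 − 1×27
So 27⁻¹ ≡ −1 ≡ 27 (mod 28).

27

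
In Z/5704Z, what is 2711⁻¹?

2407

Run the extended Euclidean algorithm:
5704 = 2×2711 + 282
2711 = 9×282 + 173
282 = 1×173 + 109
173 = 1×109 + 64
109 = 1×64 + 45
64 = 1×45 + 19
45 = 2×19 + 7
19 = 2×7 + 5
7 = 1×5 + 2
5 = 2×2 + 1
2 = 2×1 + 0
gcd(2711, 5704) = 1, so the inverse exists.
Back-substitute for 1:
1 = 1×5 − 2×2
  = −2×7 + 3×5
  = 3×19 − 8×7
  = −8×45 + 19×19
  = 19×64 − 27×45
  = −27×109 + 46×64
  = 46×173 − 73×109
  = −73×282 + 119×173
  = 119×2711 − 1144×282
  = −1144×5704 + 2407×2711
So 2711⁻¹ ≡ 2407 (mod 5704).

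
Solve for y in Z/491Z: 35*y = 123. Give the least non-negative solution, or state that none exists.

gcd(35, 491) = 1, so a unique solution mod 491 exists.
35⁻¹ ≡ 477 (mod 491).
y ≡ 477*123 ≡ 242 (mod 491).

242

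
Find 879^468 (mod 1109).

264

468 in binary is 111010100, i.e. 468 = 256 + 128 + 64 + 16 + 4.
879^1 ≡ 879 (mod 1109)
879^2 ≡ 879^2 = 772641 ≡ 777 (mod 1109)
879^4 ≡ 777^2 = 603729 ≡ 433 (mod 1109)
879^8 ≡ 433^2 = 187489 ≡ 68 (mod 1109)
879^16 ≡ 68^2 = 4624 ≡ 188 (mod 1109)
879^32 ≡ 188^2 = 35344 ≡ 965 (mod 1109)
879^64 ≡ 965^2 = 931225 ≡ 774 (mod 1109)
879^128 ≡ 774^2 = 599076 ≡ 216 (mod 1109)
879^256 ≡ 216^2 = 46656 ≡ 78 (mod 1109)
879^468 = 879^256 × 879^128 × 879^64 × 879^16 × 879^4 ≡ 78 × 216 × 774 × 188 × 433 (mod 1109).
Accumulate the product:
78 × 216 = 16848 ≡ 213
213 × 774 = 164862 ≡ 730
730 × 188 = 137240 ≡ 833
833 × 433 = 360689 ≡ 264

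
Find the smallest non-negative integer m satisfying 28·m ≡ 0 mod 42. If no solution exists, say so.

0

gcd(28, 42) = 14, and 14 | 0, so solutions exist.
Divide through by 14: 2·m ≡ 0 (mod 3).
2⁻¹ ≡ 2 (mod 3).
m ≡ 2·0 ≡ 0 (mod 3).
The smallest non-negative solution is m = 0.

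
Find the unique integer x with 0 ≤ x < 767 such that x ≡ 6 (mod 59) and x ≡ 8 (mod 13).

59⁻¹ mod 13: 59*2 ≡ 1 (mod 13), so 59⁻¹ ≡ 2.
x = 6 + 59*((8 − 6)*2 mod 13) = 6 + 59*4 = 242.
Check: 242 mod 59 = 6, 242 mod 13 = 8. ✓

242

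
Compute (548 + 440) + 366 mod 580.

194

548 + 440 = 988 ≡ 408 (mod 580)
408 + 366 = 774 ≡ 194 (mod 580)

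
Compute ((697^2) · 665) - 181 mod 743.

(697)^2 ≡ 630 (mod 743)
630 · 665 = 418950 ≡ 641 (mod 743)
641 - 181 = 460

460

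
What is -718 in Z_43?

13

-718 = -17*43 + 13, so -718 ≡ 13 (mod 43).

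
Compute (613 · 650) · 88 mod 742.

613 · 650 = 398450 ≡ 738 (mod 742)
738 · 88 = 64944 ≡ 390 (mod 742)

390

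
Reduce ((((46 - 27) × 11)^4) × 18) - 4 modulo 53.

23

46 - 27 = 19
19 × 11 = 209 ≡ 50 (mod 53)
(50)^4 ≡ 28 (mod 53)
28 × 18 = 504 ≡ 27 (mod 53)
27 - 4 = 23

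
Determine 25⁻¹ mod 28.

9

Apply the Euclidean algorithm and back-substitute:
28 = 1·25 + 3
25 = 8·3 + 1
3 = 3·1 + 0
gcd(25, 28) = 1, so the inverse exists.
Back-substitute for 1:
1 = 1·25 − 8·3
  = −8·28 + 9·25
So 25⁻¹ ≡ 9 (mod 28).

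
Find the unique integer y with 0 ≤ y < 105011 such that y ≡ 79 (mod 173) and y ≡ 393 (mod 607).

173⁻¹ mod 607: 173·200 ≡ 1 (mod 607), so 173⁻¹ ≡ 200.
y = 79 + 173·((393 − 79)·200 mod 607) = 79 + 173·279 = 48346.

48346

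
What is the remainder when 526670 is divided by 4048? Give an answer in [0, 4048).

430

526670 = 130*4048 + 430, so 526670 ≡ 430 (mod 4048).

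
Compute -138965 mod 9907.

-138965 = -15*9907 + 9640, so -138965 ≡ 9640 (mod 9907).

9640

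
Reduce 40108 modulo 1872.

796

40108 = 21·1872 + 796, so 40108 ≡ 796 (mod 1872).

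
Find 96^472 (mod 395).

176

472 in binary is 111011000, i.e. 472 = 256 + 128 + 64 + 16 + 8.
96^1 ≡ 96 (mod 395)
96^2 ≡ 96^2 = 9216 ≡ 131 (mod 395)
96^4 ≡ 131^2 = 17161 ≡ 176 (mod 395)
96^8 ≡ 176^2 = 30976 ≡ 166 (mod 395)
96^16 ≡ 166^2 = 27556 ≡ 301 (mod 395)
96^32 ≡ 301^2 = 90601 ≡ 146 (mod 395)
96^64 ≡ 146^2 = 21316 ≡ 381 (mod 395)
96^128 ≡ 381^2 = 145161 ≡ 196 (mod 395)
96^256 ≡ 196^2 = 38416 ≡ 101 (mod 395)
96^472 = 96^256 × 96^128 × 96^64 × 96^16 × 96^8 ≡ 101 × 196 × 381 × 301 × 166 (mod 395).
Accumulate the product:
101 × 196 = 19796 ≡ 46
46 × 381 = 17526 ≡ 146
146 × 301 = 43946 ≡ 101
101 × 166 = 16766 ≡ 176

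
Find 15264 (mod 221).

15

15264 = 69·221 + 15, so 15264 ≡ 15 (mod 221).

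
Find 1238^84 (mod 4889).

84 in binary is 1010100, i.e. 84 = 64 + 16 + 4.
1238^1 ≡ 1238 (mod 4889)
1238^2 ≡ 1238^2 = 1532644 ≡ 2387 (mod 4889)
1238^4 ≡ 2387^2 = 5697769 ≡ 2084 (mod 4889)
1238^8 ≡ 2084^2 = 4343056 ≡ 1624 (mod 4889)
1238^16 ≡ 1624^2 = 2637376 ≡ 2205 (mod 4889)
1238^32 ≡ 2205^2 = 4862025 ≡ 2359 (mod 4889)
1238^64 ≡ 2359^2 = 5564881 ≡ 1199 (mod 4889)
1238^84 = 1238^64 * 1238^16 * 1238^4 ≡ 1199 * 2205 * 2084 (mod 4889).
Accumulate the product:
1199 * 2205 = 2643795 ≡ 3735
3735 * 2084 = 7783740 ≡ 452

452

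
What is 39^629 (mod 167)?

629 in binary is 1001110101, i.e. 629 = 512 + 64 + 32 + 16 + 4 + 1.
39^1 ≡ 39 (mod 167)
39^2 ≡ 39^2 = 1521 ≡ 18 (mod 167)
39^4 ≡ 18^2 = 324 ≡ 157 (mod 167)
39^8 ≡ 157^2 = 24649 ≡ 100 (mod 167)
39^16 ≡ 100^2 = 10000 ≡ 147 (mod 167)
39^32 ≡ 147^2 = 21609 ≡ 66 (mod 167)
39^64 ≡ 66^2 = 4356 ≡ 14 (mod 167)
39^128 ≡ 14^2 = 196 ≡ 29 (mod 167)
39^256 ≡ 29^2 = 841 ≡ 6 (mod 167)
39^512 ≡ 6^2 = 36 (mod 167)
39^629 = 39^512 · 39^64 · 39^32 · 39^16 · 39^4 · 39^1 ≡ 36 · 14 · 66 · 147 · 157 · 39 (mod 167).
Accumulate the product:
36 · 14 = 504 ≡ 3
3 · 66 = 198 ≡ 31
31 · 147 = 4557 ≡ 48
48 · 157 = 7536 ≡ 21
21 · 39 = 819 ≡ 151

151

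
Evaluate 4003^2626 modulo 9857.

2626 in binary is 101001000010, i.e. 2626 = 2048 + 512 + 64 + 2.
4003^1 ≡ 4003 (mod 9857)
4003^2 ≡ 4003^2 = 16024009 ≡ 6384 (mod 9857)
4003^4 ≡ 6384^2 = 40755456 ≡ 6618 (mod 9857)
4003^8 ≡ 6618^2 = 43797924 ≡ 3273 (mod 9857)
4003^16 ≡ 3273^2 = 10712529 ≡ 7827 (mod 9857)
4003^32 ≡ 7827^2 = 61261929 ≡ 674 (mod 9857)
4003^64 ≡ 674^2 = 454276 ≡ 854 (mod 9857)
4003^128 ≡ 854^2 = 729316 ≡ 9755 (mod 9857)
4003^256 ≡ 9755^2 = 95160025 ≡ 547 (mod 9857)
4003^512 ≡ 547^2 = 299209 ≡ 3499 (mod 9857)
4003^1024 ≡ 3499^2 = 12243001 ≡ 607 (mod 9857)
4003^2048 ≡ 607^2 = 368449 ≡ 3740 (mod 9857)
4003^2626 = 4003^2048 × 4003^512 × 4003^64 × 4003^2 ≡ 3740 × 3499 × 854 × 6384 (mod 9857).
Accumulate the product:
3740 × 3499 = 13086260 ≡ 6021
6021 × 854 = 5141934 ≡ 6437
6437 × 6384 = 41093808 ≡ 9832

9832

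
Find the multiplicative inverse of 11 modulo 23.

21

23 = 2·11 + 1
11 = 11·1 + 0
gcd(11, 23) = 1, so the inverse exists.
Back-substitute for 1:
1 = 1·23 − 2·11
So 11⁻¹ ≡ −2 ≡ 21 (mod 23).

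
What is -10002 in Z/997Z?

965

-10002 = -11×997 + 965, so -10002 ≡ 965 (mod 997).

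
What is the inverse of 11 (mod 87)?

87 = 7×11 + 10
11 = 1×10 + 1
10 = 10×1 + 0
gcd(11, 87) = 1, so the inverse exists.
Back-substitute for 1:
1 = 1×11 − 1×10
  = −1×87 + 8×11
So 11⁻¹ ≡ 8 (mod 87).

8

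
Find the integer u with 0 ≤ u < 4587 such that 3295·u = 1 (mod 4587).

1729

Apply the Euclidean algorithm and back-substitute:
4587 = 1*3295 + 1292
3295 = 2*1292 + 711
1292 = 1*711 + 581
711 = 1*581 + 130
581 = 4*130 + 61
130 = 2*61 + 8
61 = 7*8 + 5
8 = 1*5 + 3
5 = 1*3 + 2
3 = 1*2 + 1
2 = 2*1 + 0
gcd(3295, 4587) = 1, so the inverse exists.
Back-substitute for 1:
1 = 1*3 − 1*2
  = −1*5 + 2*3
  = 2*8 − 3*5
  = −3*61 + 23*8
  = 23*130 − 49*61
  = −49*581 + 219*130
  = 219*711 − 268*581
  = −268*1292 + 487*711
  = 487*3295 − 1242*1292
  = −1242*4587 + 1729*3295
So 3295⁻¹ ≡ 1729 (mod 4587).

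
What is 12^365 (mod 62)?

12^1 ≡ 12 (mod 62)
12^2 ≡ 12^2 = 144 ≡ 20 (mod 62)
12^4 ≡ 20^2 = 400 ≡ 28 (mod 62)
12^8 ≡ 28^2 = 784 ≡ 40 (mod 62)
12^16 ≡ 40^2 = 1600 ≡ 50 (mod 62)
12^32 ≡ 50^2 = 2500 ≡ 20 (mod 62)
12^64 ≡ 20^2 = 400 ≡ 28 (mod 62)
12^128 ≡ 28^2 = 784 ≡ 40 (mod 62)
12^256 ≡ 40^2 = 1600 ≡ 50 (mod 62)
12^365 = 12^256 · 12^64 · 12^32 · 12^8 · 12^4 · 12^1 ≡ 50 · 28 · 20 · 40 · 28 · 12 (mod 62).
Accumulate the product:
50 · 28 = 1400 ≡ 36
36 · 20 = 720 ≡ 38
38 · 40 = 1520 ≡ 32
32 · 28 = 896 ≡ 28
28 · 12 = 336 ≡ 26

26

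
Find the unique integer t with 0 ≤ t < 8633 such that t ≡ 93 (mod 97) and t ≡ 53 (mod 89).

97⁻¹ mod 89: 97*78 ≡ 1 (mod 89), so 97⁻¹ ≡ 78.
t = 93 + 97*((53 − 93)*78 mod 89) = 93 + 97*84 = 8241.

8241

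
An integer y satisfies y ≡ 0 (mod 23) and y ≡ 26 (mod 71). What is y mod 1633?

736

23⁻¹ mod 71: 23·34 ≡ 1 (mod 71), so 23⁻¹ ≡ 34.
y = 0 + 23·((26 − 0)·34 mod 71) = 0 + 23·32 = 736.
Check: 736 mod 23 = 0, 736 mod 71 = 26. ✓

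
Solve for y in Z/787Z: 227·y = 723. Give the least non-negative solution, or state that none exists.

gcd(227, 787) = 1, so a unique solution mod 787 exists.
227⁻¹ ≡ 735 (mod 787).
y ≡ 735·723 ≡ 180 (mod 787).

180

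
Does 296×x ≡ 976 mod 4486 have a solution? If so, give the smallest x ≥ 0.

852

gcd(296, 4486) = 2, and 2 | 976, so solutions exist.
Divide through by 2: 148×x = 488 (mod 2243).
148⁻¹ ≡ 682 (mod 2243).
x ≡ 682×488 ≡ 852 (mod 2243).
The smallest non-negative solution is x = 852.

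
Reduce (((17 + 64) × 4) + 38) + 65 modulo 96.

17 + 64 = 81
81 × 4 = 324 ≡ 36 (mod 96)
36 + 38 = 74
74 + 65 = 139 ≡ 43 (mod 96)

43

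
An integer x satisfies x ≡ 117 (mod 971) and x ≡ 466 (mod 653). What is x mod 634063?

146738

971⁻¹ mod 653: 971·384 ≡ 1 (mod 653), so 971⁻¹ ≡ 384.
x = 117 + 971·((466 − 117)·384 mod 653) = 117 + 971·151 = 146738.
Check: 146738 mod 971 = 117, 146738 mod 653 = 466. ✓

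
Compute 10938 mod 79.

36

10938 = 138·79 + 36, so 10938 ≡ 36 (mod 79).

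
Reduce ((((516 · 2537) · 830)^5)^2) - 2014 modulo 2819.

516 · 2537 = 1309092 ≡ 1076 (mod 2819)
1076 · 830 = 893080 ≡ 2276 (mod 2819)
(2276)^5 ≡ 299 (mod 2819)
(299)^2 ≡ 2012 (mod 2819)
2012 - 2014 = -2 ≡ 2817 (mod 2819)

2817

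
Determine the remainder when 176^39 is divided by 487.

272

By square-and-multiply:
176^1 ≡ 176 (mod 487)
176^2 ≡ 176^2 = 30976 ≡ 295 (mod 487)
176^4 ≡ 295^2 = 87025 ≡ 339 (mod 487)
176^8 ≡ 339^2 = 114921 ≡ 476 (mod 487)
176^16 ≡ 476^2 = 226576 ≡ 121 (mod 487)
176^32 ≡ 121^2 = 14641 ≡ 31 (mod 487)
176^39 = 176^32 * 176^4 * 176^2 * 176^1 ≡ 31 * 339 * 295 * 176 (mod 487).
Accumulate the product:
31 * 339 = 10509 ≡ 282
282 * 295 = 83190 ≡ 400
400 * 176 = 70400 ≡ 272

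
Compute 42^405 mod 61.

42^1 ≡ 42 (mod 61)
42^2 ≡ 42^2 = 1764 ≡ 56 (mod 61)
42^4 ≡ 56^2 = 3136 ≡ 25 (mod 61)
42^8 ≡ 25^2 = 625 ≡ 15 (mod 61)
42^16 ≡ 15^2 = 225 ≡ 42 (mod 61)
42^32 ≡ 42^2 = 1764 ≡ 56 (mod 61)
42^64 ≡ 56^2 = 3136 ≡ 25 (mod 61)
42^128 ≡ 25^2 = 625 ≡ 15 (mod 61)
42^256 ≡ 15^2 = 225 ≡ 42 (mod 61)
42^405 = 42^256 × 42^128 × 42^16 × 42^4 × 42^1 ≡ 42 × 15 × 42 × 25 × 42 (mod 61).
Accumulate the product:
42 × 15 = 630 ≡ 20
20 × 42 = 840 ≡ 47
47 × 25 = 1175 ≡ 16
16 × 42 = 672 ≡ 1

1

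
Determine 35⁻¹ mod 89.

28

Run the extended Euclidean algorithm:
89 = 2×35 + 19
35 = 1×19 + 16
19 = 1×16 + 3
16 = 5×3 + 1
3 = 3×1 + 0
gcd(35, 89) = 1, so the inverse exists.
Back-substitute for 1:
1 = 1×16 − 5×3
  = −5×19 + 6×16
  = 6×35 − 11×19
  = −11×89 + 28×35
So 35⁻¹ ≡ 28 (mod 89).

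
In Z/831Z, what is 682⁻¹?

Run the extended Euclidean algorithm:
831 = 1*682 + 149
682 = 4*149 + 86
149 = 1*86 + 63
86 = 1*63 + 23
63 = 2*23 + 17
23 = 1*17 + 6
17 = 2*6 + 5
6 = 1*5 + 1
5 = 5*1 + 0
gcd(682, 831) = 1, so the inverse exists.
Back-substitute for 1:
1 = 1*6 − 1*5
  = −1*17 + 3*6
  = 3*23 − 4*17
  = −4*63 + 11*23
  = 11*86 − 15*63
  = −15*149 + 26*86
  = 26*682 − 119*149
  = −119*831 + 145*682
So 682⁻¹ ≡ 145 (mod 831).

145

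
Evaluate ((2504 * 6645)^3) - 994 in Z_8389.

2504 * 6645 = 16639080 ≡ 3693 (mod 8389)
(3693)^3 ≡ 7577 (mod 8389)
7577 - 994 = 6583

6583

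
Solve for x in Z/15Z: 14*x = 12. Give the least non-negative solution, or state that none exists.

gcd(14, 15) = 1, so a unique solution mod 15 exists.
14⁻¹ ≡ 14 (mod 15).
x ≡ 14*12 ≡ 3 (mod 15).

3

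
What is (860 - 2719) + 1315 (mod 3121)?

2577

860 - 2719 = -1859 ≡ 1262 (mod 3121)
1262 + 1315 = 2577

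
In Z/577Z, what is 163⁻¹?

577 = 3*163 + 88
163 = 1*88 + 75
88 = 1*75 + 13
75 = 5*13 + 10
13 = 1*10 + 3
10 = 3*3 + 1
3 = 3*1 + 0
gcd(163, 577) = 1, so the inverse exists.
Back-substitute for 1:
1 = 1*10 − 3*3
  = −3*13 + 4*10
  = 4*75 − 23*13
  = −23*88 + 27*75
  = 27*163 − 50*88
  = −50*577 + 177*163
So 163⁻¹ ≡ 177 (mod 577).

177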